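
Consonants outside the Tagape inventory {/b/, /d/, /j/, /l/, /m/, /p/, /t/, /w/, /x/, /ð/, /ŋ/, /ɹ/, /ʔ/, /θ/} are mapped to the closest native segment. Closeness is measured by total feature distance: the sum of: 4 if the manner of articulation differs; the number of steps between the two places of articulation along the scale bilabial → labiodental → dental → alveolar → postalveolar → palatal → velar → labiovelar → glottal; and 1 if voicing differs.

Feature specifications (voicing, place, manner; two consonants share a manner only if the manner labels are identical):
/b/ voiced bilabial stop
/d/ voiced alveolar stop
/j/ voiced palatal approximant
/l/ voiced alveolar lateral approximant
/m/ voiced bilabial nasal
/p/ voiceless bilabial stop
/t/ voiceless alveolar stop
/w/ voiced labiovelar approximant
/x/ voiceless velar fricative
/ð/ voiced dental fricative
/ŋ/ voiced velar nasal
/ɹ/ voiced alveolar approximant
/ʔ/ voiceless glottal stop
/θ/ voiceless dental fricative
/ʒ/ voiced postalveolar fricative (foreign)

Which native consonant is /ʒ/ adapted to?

ð

/ð/ is closest: same manner (fricative), place distance 2 (postalveolar→dental), same voicing; total 2. Next closest is /x/ at distance 3.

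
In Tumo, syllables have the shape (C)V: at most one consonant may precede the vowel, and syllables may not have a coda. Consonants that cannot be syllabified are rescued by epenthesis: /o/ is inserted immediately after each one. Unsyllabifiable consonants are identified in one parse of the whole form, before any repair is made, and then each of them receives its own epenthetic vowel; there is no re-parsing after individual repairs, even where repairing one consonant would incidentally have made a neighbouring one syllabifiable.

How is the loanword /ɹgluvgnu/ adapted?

ɹogoluvogonu

Syllabifying with onset maximization leaves /ɹ/, /g/, /v/, /g/ stranded (no codas are permitted; onsets are limited to one consonant).
Inserting the epenthetic vowel yields /ɹ/ → /ɹo/, /g/ → /go/, /v/ → /vo/, /g/ → /go/.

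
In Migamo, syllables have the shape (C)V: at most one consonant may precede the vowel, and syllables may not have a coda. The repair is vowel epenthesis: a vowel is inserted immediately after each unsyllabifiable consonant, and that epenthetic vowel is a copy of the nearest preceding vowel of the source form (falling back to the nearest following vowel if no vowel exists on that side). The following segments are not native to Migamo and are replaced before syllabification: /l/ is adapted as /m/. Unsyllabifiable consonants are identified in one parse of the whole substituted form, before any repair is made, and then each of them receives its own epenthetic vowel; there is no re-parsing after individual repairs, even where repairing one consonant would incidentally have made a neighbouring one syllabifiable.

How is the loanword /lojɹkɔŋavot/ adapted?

Substitution: /l/ → /m/, giving /mojɹkɔŋavot/.
The consonants /j/, /ɹ/, /t/ cannot be parsed into a legal (C)V syllable (no codas are permitted; onsets are limited to one consonant).
Epenthesis after each stranded consonant: /j/ → /jo/, /ɹ/ → /ɹo/, /t/ → /to/.

mojoɹokɔŋavoto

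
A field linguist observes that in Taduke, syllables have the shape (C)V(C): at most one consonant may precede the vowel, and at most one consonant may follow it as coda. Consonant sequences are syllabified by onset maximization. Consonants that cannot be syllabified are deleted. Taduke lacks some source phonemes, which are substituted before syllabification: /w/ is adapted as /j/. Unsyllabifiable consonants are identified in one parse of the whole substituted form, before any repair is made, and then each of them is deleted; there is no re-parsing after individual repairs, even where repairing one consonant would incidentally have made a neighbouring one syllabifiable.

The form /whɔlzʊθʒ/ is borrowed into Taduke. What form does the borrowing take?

Substitution: /w/ → /j/, giving /jhɔlzʊθʒ/.
Under (C)V(C), the unsyllabifiable consonants are /j/, /ʒ/ (at most one coda consonant is licensed; onsets are limited to one consonant).
Each unlicensed consonant is deleted: /j/, /ʒ/.

hɔlzʊθ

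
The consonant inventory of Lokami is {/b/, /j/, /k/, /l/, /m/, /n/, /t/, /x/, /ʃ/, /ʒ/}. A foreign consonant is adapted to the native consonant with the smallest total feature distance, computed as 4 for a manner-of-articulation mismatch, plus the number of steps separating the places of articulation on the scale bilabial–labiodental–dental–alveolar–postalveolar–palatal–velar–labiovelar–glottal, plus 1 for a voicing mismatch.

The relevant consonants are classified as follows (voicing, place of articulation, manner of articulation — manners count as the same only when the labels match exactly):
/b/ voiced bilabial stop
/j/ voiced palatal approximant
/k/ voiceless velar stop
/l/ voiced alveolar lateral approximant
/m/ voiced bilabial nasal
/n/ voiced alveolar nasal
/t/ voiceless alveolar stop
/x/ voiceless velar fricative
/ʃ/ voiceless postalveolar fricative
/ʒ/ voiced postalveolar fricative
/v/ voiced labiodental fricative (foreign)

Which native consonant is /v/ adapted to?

ʒ

/ʒ/ is closest: same manner (fricative), place distance 3 (labiodental→postalveolar), same voicing; total 3. Next closest is /ʃ/ at distance 4.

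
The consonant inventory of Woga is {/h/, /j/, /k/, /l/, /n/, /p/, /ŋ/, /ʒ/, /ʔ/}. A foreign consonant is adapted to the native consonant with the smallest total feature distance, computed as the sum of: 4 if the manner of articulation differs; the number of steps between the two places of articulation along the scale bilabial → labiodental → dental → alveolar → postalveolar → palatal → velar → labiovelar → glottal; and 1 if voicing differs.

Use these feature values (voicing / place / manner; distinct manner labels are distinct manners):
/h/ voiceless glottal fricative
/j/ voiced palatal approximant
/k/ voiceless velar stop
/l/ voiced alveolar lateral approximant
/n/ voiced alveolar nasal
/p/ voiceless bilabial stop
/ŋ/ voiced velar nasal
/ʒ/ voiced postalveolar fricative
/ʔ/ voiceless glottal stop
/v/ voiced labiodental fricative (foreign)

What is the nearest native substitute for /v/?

ʒ

/ʒ/ is closest: same manner (fricative), place distance 3 (labiodental→postalveolar), same voicing; total 3. Next closest is /l/ at distance 6.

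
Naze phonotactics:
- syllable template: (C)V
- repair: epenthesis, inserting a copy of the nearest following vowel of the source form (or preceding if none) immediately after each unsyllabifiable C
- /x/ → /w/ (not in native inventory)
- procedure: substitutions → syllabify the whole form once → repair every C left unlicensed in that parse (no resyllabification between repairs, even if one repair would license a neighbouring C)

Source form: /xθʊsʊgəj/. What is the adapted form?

Substitution: /x/ → /w/, giving /wθʊsʊgəj/.
The consonants /w/, /j/ cannot be parsed into a legal (C)V syllable (no codas are permitted; onsets are limited to one consonant).
Each unlicensed consonant becomes the onset of a new syllable: /w/ → /wʊ/, /j/ → /jə/.

wʊθʊsʊgəjə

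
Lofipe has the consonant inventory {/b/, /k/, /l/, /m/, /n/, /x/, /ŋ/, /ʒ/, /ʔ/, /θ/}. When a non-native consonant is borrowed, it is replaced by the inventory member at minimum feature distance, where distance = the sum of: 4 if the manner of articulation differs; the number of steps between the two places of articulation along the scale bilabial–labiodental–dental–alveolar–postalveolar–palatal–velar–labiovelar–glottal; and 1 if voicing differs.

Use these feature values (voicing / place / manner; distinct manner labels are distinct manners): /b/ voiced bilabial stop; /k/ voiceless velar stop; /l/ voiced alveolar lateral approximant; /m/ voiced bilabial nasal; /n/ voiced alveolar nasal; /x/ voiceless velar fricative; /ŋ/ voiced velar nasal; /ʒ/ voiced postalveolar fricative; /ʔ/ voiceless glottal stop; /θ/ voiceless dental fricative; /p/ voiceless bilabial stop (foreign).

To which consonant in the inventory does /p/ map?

/b/ is closest: same manner (stop), place distance 0 (bilabial→bilabial), voicing differs (+1); total 1. Next closest is /m/ at distance 5.

b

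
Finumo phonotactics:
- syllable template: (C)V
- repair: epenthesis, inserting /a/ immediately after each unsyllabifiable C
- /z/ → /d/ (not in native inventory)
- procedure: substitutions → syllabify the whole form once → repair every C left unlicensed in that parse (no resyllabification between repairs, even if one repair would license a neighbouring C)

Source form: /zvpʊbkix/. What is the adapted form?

davapʊbakixa

Substitution: /z/ → /d/, giving /dvpʊbkix/.
Under (C)V, the unsyllabifiable consonants are /d/, /v/, /b/, /x/ (no codas are permitted; onsets are limited to one consonant).
Epenthesis after each stranded consonant: /d/ → /da/, /v/ → /va/, /b/ → /ba/, /x/ → /xa/.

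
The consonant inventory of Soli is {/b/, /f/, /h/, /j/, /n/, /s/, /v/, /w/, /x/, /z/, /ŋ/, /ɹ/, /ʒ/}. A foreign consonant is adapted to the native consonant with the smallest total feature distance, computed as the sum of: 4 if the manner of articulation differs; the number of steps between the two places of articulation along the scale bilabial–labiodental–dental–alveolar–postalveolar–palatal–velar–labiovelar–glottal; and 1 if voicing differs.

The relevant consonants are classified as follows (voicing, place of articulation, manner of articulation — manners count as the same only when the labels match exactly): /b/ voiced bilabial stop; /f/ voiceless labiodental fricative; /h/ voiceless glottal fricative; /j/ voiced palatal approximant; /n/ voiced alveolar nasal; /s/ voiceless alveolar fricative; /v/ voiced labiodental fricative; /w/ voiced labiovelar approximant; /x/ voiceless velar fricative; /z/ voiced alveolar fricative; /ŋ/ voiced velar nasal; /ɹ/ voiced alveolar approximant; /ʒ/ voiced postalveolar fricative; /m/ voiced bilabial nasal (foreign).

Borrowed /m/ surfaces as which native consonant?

n

/n/ is closest: same manner (nasal), place distance 3 (bilabial→alveolar), same voicing; total 3. Next closest is /b/ at distance 4.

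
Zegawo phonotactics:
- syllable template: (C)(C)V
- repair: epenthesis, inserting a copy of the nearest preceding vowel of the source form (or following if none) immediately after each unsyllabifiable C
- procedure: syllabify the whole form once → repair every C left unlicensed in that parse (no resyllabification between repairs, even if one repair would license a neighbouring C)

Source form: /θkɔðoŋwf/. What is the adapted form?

θkɔðoŋowofo

The consonants /ŋ/, /w/, /f/ cannot be parsed into a legal (C)(C)V syllable (no codas are permitted; onsets may contain at most 2 consonants).
Each unlicensed consonant becomes the onset of a new syllable: /ŋ/ → /ŋo/, /w/ → /wo/, /f/ → /fo/.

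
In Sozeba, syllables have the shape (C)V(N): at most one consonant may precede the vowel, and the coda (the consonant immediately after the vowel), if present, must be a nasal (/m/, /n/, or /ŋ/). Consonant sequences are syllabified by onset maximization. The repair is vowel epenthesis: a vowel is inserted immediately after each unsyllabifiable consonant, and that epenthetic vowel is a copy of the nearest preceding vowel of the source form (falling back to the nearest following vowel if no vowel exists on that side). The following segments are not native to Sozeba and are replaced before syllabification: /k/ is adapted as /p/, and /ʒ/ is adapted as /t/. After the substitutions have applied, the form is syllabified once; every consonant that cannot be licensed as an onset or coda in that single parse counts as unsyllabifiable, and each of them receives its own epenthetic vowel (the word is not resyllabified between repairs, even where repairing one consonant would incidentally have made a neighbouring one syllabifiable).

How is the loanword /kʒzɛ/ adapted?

Substitution: /k/ → /p/, /ʒ/ → /t/, giving /ptzɛ/.
The consonants /p/, /t/ cannot be parsed into a legal (C)V(N) syllable (only a nasal (/m/, /n/, or /ŋ/) is licensed in coda position; onsets are limited to one consonant).
Each unlicensed consonant becomes the onset of a new syllable: /p/ → /pɛ/, /t/ → /tɛ/.

pɛtɛzɛ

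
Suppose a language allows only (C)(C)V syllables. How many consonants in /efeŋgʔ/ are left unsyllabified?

Syllabifying with onset maximization leaves /ŋ/, /g/, /ʔ/ stranded (no codas are permitted; onsets may contain at most 2 consonants).

3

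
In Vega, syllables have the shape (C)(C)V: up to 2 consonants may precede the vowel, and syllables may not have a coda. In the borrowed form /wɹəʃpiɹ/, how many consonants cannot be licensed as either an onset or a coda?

1

Under (C)(C)V, the unsyllabifiable consonants are /ɹ/ (no codas are permitted; onsets may contain at most 2 consonants).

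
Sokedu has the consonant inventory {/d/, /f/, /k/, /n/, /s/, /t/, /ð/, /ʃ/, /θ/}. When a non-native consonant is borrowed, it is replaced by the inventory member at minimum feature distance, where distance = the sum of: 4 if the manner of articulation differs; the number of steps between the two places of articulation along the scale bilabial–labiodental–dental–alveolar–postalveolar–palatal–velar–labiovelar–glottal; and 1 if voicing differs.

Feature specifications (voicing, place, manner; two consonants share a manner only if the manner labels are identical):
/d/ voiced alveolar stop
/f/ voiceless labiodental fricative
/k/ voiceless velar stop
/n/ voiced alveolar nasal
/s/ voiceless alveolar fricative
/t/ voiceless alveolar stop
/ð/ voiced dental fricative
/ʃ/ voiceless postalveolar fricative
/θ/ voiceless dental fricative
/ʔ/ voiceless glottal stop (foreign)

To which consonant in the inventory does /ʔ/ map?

k

/k/ is closest: same manner (stop), place distance 2 (glottal→velar), same voicing; total 2. Next closest is /t/ at distance 5.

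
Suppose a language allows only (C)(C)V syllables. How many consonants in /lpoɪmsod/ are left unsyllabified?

Syllabifying with onset maximization leaves /d/ stranded (no codas are permitted; onsets may contain at most 2 consonants).

1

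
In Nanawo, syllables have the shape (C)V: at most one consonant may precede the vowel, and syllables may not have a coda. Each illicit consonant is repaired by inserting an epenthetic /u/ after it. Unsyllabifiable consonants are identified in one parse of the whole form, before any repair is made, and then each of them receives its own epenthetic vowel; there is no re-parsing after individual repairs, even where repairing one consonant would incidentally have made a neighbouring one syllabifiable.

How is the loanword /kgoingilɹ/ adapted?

kugoinugiluɹu

Under (C)V, the unsyllabifiable consonants are /k/, /n/, /l/, /ɹ/ (no codas are permitted; onsets are limited to one consonant).
Each unlicensed consonant becomes the onset of a new syllable: /k/ → /ku/, /n/ → /nu/, /l/ → /lu/, /ɹ/ → /ɹu/.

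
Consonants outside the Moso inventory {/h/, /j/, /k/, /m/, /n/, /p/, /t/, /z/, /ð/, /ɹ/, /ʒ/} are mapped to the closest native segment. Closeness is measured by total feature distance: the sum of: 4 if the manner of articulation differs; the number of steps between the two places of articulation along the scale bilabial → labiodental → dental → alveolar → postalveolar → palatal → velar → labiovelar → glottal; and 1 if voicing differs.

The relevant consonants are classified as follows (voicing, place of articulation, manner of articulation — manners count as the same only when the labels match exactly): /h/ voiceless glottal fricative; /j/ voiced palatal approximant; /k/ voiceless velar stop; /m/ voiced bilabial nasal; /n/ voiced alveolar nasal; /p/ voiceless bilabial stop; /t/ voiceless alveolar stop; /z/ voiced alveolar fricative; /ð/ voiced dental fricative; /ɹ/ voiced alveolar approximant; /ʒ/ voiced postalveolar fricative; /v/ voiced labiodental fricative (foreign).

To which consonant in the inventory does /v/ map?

ð

/ð/ is closest: same manner (fricative), place distance 1 (labiodental→dental), same voicing; total 1. Next closest is /z/ at distance 2.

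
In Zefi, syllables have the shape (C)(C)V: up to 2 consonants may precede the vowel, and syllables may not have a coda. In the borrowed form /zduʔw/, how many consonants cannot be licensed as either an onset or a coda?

The consonants /ʔ/, /w/ cannot be parsed into a legal (C)(C)V syllable (no codas are permitted; onsets may contain at most 2 consonants).

2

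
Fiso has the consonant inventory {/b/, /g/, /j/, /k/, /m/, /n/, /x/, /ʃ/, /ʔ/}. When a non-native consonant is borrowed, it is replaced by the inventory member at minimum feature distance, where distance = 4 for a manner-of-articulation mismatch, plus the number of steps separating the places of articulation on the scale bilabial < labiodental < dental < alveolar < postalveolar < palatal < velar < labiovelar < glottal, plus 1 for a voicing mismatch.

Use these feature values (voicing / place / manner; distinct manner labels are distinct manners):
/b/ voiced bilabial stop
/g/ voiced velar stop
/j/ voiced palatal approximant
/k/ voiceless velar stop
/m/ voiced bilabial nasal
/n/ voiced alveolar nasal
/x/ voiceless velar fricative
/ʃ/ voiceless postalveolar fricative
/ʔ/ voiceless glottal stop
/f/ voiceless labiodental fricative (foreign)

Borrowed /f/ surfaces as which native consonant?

/ʃ/ is closest: same manner (fricative), place distance 3 (labiodental→postalveolar), same voicing; total 3. Next closest is /x/ at distance 5.

ʃ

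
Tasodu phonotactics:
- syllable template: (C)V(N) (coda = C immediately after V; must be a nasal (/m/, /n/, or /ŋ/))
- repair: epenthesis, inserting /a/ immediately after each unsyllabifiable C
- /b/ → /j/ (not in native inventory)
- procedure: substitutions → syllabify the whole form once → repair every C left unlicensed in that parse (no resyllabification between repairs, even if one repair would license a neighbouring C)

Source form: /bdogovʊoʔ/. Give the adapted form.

Substitution: /b/ → /j/, giving /jdogovʊoʔ/.
Under (C)V(N), the unsyllabifiable consonants are /j/, /ʔ/ (only a nasal (/m/, /n/, or /ŋ/) is licensed in coda position; onsets are limited to one consonant).
Epenthesis after each stranded consonant: /j/ → /ja/, /ʔ/ → /ʔa/.

jadogovʊoʔa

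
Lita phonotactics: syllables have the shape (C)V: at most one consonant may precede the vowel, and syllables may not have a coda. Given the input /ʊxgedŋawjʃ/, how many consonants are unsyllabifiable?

The consonants /x/, /d/, /w/, /j/, /ʃ/ cannot be parsed into a legal (C)V syllable (no codas are permitted; onsets are limited to one consonant).

5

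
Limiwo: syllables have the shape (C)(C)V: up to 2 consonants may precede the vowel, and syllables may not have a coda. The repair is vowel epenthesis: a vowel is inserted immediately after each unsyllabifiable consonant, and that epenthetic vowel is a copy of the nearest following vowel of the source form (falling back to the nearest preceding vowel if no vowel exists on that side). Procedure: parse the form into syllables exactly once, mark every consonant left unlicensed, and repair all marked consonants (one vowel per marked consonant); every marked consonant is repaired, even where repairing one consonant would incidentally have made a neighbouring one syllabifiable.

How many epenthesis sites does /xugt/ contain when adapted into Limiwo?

The unsyllabifiable consonants are /g/, /t/; each receives one epenthetic vowel.

2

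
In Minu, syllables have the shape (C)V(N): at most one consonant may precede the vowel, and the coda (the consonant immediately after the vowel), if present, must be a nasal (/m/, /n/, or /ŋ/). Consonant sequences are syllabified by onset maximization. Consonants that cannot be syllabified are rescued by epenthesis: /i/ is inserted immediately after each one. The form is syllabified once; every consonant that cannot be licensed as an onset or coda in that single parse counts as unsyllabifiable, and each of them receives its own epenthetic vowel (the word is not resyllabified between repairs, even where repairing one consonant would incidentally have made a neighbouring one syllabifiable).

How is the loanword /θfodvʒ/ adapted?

The consonants /θ/, /d/, /v/, /ʒ/ cannot be parsed into a legal (C)V(N) syllable (only a nasal (/m/, /n/, or /ŋ/) is licensed in coda position; onsets are limited to one consonant).
Each unlicensed consonant becomes the onset of a new syllable: /θ/ → /θi/, /d/ → /di/, /v/ → /vi/, /ʒ/ → /ʒi/.

θifodiviʒi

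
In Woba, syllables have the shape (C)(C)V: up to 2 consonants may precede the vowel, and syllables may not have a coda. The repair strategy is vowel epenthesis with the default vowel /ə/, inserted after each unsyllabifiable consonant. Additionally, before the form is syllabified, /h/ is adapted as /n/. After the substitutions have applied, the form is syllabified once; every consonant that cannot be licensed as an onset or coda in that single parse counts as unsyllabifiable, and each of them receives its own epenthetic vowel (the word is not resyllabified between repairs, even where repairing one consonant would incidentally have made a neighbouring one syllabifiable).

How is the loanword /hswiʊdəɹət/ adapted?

Substitution: /h/ → /n/, giving /nswiʊdəɹət/.
Syllabifying with onset maximization leaves /n/, /t/ stranded (no codas are permitted; onsets may contain at most 2 consonants).
Epenthesis after each stranded consonant: /n/ → /nə/, /t/ → /tə/.

nəswiʊdəɹətə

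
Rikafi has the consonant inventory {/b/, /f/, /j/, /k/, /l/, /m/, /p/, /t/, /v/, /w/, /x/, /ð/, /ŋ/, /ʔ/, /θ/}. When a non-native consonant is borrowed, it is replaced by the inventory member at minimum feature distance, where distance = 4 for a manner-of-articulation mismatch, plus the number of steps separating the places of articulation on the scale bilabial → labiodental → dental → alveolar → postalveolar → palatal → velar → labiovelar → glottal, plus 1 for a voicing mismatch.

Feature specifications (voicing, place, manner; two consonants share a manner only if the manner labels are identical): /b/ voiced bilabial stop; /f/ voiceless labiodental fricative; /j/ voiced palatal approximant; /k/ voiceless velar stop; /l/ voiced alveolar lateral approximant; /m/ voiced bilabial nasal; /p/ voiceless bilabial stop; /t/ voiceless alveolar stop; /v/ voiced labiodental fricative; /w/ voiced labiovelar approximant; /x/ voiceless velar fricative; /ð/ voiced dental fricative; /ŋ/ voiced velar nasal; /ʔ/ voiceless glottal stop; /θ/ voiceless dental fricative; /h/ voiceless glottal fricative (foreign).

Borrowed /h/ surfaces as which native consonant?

x

/x/ is closest: same manner (fricative), place distance 2 (glottal→velar), same voicing; total 2. Next closest is /ʔ/ at distance 4.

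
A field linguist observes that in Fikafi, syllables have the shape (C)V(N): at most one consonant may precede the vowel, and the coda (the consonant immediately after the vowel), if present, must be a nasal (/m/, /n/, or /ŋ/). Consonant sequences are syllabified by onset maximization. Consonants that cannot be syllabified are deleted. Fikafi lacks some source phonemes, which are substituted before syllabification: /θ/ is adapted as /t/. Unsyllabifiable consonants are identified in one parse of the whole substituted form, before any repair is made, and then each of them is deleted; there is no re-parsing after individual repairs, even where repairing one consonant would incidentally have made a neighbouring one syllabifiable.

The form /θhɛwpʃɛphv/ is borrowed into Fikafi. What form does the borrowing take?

hɛʃɛ

Substitution: /θ/ → /t/, giving /thɛwpʃɛphv/.
Syllabifying with onset maximization leaves /t/, /w/, /p/, /p/, /h/, /v/ stranded (only a nasal (/m/, /n/, or /ŋ/) is licensed in coda position; onsets are limited to one consonant).
Deleting the stranded consonants removes /t/, /w/, /p/, /p/, /h/, /v/.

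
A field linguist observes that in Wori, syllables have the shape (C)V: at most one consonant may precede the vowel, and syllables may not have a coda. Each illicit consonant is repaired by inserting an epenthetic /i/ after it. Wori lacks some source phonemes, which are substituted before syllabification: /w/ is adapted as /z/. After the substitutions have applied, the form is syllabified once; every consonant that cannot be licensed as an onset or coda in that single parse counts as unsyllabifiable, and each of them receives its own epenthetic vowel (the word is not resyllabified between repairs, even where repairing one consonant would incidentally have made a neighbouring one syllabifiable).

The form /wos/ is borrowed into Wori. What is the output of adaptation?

zosi

Substitution: /w/ → /z/, giving /zos/.
Syllabifying with onset maximization leaves /s/ stranded (no codas are permitted; onsets are limited to one consonant).
Each unlicensed consonant becomes the onset of a new syllable: /s/ → /si/.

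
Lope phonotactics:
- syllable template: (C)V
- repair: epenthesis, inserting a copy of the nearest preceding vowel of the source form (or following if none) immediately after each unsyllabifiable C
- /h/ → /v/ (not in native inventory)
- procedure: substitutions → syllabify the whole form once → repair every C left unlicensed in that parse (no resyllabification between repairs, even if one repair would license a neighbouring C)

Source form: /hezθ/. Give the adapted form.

Substitution: /h/ → /v/, giving /vezθ/.
Syllabifying with onset maximization leaves /z/, /θ/ stranded (no codas are permitted; onsets are limited to one consonant).
Epenthesis after each stranded consonant: /z/ → /ze/, /θ/ → /θe/.

vezeθe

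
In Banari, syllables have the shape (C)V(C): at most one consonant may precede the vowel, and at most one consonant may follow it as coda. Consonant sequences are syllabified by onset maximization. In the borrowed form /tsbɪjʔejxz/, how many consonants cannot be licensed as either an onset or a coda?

4

The consonants /t/, /s/, /x/, /z/ cannot be parsed into a legal (C)V(C) syllable (at most one coda consonant is licensed; onsets are limited to one consonant).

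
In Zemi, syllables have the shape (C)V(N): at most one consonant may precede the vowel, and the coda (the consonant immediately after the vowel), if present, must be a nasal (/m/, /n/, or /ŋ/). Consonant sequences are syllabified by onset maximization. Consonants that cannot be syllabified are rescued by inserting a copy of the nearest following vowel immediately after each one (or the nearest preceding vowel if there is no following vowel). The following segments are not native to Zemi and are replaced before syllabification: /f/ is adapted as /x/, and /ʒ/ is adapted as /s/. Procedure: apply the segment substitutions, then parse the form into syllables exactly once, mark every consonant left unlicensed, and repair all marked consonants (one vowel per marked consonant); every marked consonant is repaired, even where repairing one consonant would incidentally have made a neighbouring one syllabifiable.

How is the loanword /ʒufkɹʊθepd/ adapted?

Substitution: /ʒ/ → /s/, /f/ → /x/, giving /suxkɹʊθepd/.
Under (C)V(N), the unsyllabifiable consonants are /x/, /k/, /p/, /d/ (only a nasal (/m/, /n/, or /ŋ/) is licensed in coda position; onsets are limited to one consonant).
Inserting the epenthetic vowel yields /x/ → /xʊ/, /k/ → /kʊ/, /p/ → /pe/, /d/ → /de/.

suxʊkʊɹʊθepede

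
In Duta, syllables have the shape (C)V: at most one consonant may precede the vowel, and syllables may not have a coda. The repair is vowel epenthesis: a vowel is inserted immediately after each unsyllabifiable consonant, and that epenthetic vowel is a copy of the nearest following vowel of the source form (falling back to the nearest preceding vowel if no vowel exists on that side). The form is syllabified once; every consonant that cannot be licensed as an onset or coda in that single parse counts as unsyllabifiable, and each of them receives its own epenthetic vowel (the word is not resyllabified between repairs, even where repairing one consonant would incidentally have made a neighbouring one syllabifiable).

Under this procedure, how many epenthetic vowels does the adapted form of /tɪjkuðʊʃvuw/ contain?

3

The unsyllabifiable consonants are /j/, /ʃ/, /w/; each receives one epenthetic vowel.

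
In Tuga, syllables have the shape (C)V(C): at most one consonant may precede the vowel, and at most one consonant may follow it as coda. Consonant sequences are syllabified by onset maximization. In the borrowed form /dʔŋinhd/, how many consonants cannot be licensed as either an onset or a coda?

Under (C)V(C), the unsyllabifiable consonants are /d/, /ʔ/, /h/, /d/ (at most one coda consonant is licensed; onsets are limited to one consonant).

4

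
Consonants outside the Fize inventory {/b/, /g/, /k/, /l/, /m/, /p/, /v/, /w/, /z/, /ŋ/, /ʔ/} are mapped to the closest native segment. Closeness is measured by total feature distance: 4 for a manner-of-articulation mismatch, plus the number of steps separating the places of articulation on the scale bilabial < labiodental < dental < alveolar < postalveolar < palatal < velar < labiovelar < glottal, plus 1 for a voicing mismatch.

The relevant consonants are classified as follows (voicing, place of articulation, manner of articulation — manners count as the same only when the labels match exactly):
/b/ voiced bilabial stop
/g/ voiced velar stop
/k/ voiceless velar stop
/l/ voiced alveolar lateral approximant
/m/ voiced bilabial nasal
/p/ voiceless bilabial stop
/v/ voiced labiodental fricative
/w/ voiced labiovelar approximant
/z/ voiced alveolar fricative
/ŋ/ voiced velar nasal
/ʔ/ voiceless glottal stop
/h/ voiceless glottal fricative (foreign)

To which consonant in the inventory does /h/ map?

/ʔ/ is closest: manner differs (fricative→stop, +4), place distance 0 (glottal→glottal), same voicing; total 4. Next closest is /k/ at distance 6.

ʔ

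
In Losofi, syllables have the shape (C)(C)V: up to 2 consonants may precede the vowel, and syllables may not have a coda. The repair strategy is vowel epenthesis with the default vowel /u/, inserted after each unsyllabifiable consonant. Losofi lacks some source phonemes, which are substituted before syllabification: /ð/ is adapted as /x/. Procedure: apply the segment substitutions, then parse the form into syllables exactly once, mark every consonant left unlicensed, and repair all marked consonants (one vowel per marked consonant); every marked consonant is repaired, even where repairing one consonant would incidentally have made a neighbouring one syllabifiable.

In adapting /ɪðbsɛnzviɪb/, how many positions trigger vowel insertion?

After substitution the input is /ɪxbsɛnzviɪb/.
The unsyllabifiable consonants are /x/, /n/, /b/; each receives one epenthetic vowel.

3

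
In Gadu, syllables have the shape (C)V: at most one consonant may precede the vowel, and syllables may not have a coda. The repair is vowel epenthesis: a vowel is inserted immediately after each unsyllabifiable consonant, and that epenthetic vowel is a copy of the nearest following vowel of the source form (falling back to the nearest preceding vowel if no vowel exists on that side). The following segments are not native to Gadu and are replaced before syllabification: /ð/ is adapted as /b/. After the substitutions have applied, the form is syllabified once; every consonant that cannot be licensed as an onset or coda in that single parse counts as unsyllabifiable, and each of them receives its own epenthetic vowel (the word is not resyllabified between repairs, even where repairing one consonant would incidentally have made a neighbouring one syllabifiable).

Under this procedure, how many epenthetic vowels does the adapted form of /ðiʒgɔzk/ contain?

3

After substitution the input is /biʒgɔzk/.
The unsyllabifiable consonants are /ʒ/, /z/, /k/; each receives one epenthetic vowel.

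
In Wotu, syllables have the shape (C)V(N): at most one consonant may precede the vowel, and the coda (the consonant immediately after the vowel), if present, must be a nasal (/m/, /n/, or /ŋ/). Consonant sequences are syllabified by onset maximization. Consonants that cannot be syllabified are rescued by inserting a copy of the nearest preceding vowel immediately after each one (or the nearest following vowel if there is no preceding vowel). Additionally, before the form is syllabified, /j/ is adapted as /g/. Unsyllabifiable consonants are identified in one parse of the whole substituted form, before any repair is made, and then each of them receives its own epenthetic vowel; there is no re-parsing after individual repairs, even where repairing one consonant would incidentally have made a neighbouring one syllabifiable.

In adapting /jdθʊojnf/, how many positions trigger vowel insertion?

5

After substitution the input is /gdθʊognf/.
The unsyllabifiable consonants are /g/, /d/, /g/, /n/, /f/; each receives one epenthetic vowel.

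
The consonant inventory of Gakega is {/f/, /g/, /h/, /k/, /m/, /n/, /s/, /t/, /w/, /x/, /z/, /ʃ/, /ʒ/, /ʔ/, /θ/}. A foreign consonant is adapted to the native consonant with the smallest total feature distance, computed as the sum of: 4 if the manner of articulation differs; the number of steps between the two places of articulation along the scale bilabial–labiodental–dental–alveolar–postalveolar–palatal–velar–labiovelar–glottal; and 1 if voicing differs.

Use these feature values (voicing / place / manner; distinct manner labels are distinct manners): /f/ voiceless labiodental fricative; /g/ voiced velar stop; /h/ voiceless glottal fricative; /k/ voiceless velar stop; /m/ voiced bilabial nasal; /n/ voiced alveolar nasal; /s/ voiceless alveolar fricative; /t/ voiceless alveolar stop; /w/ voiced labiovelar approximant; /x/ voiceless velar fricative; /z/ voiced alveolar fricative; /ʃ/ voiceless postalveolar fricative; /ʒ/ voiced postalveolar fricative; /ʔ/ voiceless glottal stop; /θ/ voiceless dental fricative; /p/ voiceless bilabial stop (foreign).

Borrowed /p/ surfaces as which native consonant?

/t/ is closest: same manner (stop), place distance 3 (bilabial→alveolar), same voicing; total 3. Next closest is /f/ at distance 5.

t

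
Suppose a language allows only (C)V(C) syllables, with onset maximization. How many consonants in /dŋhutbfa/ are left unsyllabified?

Under (C)V(C), the unsyllabifiable consonants are /d/, /ŋ/, /b/ (at most one coda consonant is licensed; onsets are limited to one consonant).

3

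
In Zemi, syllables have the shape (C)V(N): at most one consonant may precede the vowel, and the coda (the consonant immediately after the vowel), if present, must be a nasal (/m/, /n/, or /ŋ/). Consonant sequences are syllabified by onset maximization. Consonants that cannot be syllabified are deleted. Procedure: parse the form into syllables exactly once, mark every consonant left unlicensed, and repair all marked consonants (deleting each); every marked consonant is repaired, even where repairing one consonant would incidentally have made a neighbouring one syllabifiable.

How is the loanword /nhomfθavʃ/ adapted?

The consonants /n/, /f/, /v/, /ʃ/ cannot be parsed into a legal (C)V(N) syllable (only a nasal (/m/, /n/, or /ŋ/) is licensed in coda position; onsets are limited to one consonant).
Deleting the stranded consonants removes /n/, /f/, /v/, /ʃ/.

homθa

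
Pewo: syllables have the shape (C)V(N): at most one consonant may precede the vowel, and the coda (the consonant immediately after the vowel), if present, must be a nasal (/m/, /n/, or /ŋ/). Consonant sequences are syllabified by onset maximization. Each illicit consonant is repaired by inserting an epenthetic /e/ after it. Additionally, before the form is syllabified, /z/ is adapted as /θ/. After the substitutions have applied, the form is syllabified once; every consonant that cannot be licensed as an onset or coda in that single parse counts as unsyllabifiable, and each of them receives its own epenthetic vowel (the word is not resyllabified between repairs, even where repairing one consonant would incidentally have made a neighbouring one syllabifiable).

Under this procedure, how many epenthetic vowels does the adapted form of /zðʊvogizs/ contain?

3

After substitution the input is /θðʊvogiθs/.
The unsyllabifiable consonants are /θ/, /θ/, /s/; each receives one epenthetic vowel.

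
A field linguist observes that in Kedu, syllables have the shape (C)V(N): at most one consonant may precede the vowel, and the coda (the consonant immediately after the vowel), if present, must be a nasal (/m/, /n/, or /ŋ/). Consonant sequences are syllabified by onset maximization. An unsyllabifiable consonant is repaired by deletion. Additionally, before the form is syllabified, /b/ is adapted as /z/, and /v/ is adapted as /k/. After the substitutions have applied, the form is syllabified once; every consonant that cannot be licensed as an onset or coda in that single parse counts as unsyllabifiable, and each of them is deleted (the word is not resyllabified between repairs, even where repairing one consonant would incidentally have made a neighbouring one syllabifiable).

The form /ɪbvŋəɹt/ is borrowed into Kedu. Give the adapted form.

Substitution: /b/ → /z/, /v/ → /k/, giving /ɪzkŋəɹt/.
The consonants /z/, /k/, /ɹ/, /t/ cannot be parsed into a legal (C)V(N) syllable (only a nasal (/m/, /n/, or /ŋ/) is licensed in coda position; onsets are limited to one consonant).
Deletion applies to /z/, /k/, /ɹ/, /t/.

ɪŋə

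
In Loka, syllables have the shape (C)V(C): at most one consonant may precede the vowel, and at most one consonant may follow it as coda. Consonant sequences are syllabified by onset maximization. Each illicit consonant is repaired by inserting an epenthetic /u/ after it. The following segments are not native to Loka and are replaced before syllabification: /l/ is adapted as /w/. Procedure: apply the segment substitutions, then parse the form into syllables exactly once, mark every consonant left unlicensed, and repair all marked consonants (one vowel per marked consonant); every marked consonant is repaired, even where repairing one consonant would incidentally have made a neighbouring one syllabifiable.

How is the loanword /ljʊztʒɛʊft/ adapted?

wujʊztuʒɛʊftu

Substitution: /l/ → /w/, giving /wjʊztʒɛʊft/.
Syllabifying with onset maximization leaves /w/, /t/, /t/ stranded (at most one coda consonant is licensed; onsets are limited to one consonant).
Epenthesis after each stranded consonant: /w/ → /wu/, /t/ → /tu/, /t/ → /tu/.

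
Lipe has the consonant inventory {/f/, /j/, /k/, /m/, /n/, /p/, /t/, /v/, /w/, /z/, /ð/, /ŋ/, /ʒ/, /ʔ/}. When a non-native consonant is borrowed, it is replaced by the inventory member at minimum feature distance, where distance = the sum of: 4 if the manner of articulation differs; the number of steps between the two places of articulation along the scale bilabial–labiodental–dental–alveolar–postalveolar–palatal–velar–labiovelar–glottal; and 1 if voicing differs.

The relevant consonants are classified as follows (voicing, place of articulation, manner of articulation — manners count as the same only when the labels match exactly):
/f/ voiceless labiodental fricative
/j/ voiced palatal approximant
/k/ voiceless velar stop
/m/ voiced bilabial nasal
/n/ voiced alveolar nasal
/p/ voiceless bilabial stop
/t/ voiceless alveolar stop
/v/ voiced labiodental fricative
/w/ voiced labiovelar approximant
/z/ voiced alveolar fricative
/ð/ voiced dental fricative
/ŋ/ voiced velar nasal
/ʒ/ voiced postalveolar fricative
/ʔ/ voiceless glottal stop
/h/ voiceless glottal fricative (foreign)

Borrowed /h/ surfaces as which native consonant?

ʔ

/ʔ/ is closest: manner differs (fricative→stop, +4), place distance 0 (glottal→glottal), same voicing; total 4. Next closest is /ʒ/ at distance 5.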